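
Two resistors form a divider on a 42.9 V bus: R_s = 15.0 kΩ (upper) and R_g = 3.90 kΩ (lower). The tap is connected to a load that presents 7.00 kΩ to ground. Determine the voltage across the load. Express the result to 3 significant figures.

The load sits in parallel with R_g: R_g‖R_L = (3.90 × 7.00) / (3.90 + 7.00) = 2.505 kΩ.
V_out = 42.9 × 2.505 / (15.0 + 2.505) = 42.9 × 2.505/17.50 = 6.14 V.

V_out ≈ 6.14 V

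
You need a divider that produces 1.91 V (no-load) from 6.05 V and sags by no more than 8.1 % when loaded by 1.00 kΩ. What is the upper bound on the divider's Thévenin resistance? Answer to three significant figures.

R_th ≤ 88.1 Ω

Loading drop = R_th/(R_th + R_L) ≤ 0.0810, so R_th ≤ R_L · ε/(1−ε) = 1.00 kΩ × 0.0810/0.9190 = 88.1 Ω.
(Any R1, R2 with R2/(R1+R2) = 0.316 and R1‖R2 ≤ 88.1 Ω will meet the spec.)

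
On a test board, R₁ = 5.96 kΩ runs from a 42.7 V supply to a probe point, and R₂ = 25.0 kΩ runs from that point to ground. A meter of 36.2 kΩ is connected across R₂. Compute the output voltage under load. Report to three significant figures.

The load sits in parallel with R₂: R₂‖R_L = (25.0 × 36.2) / (25.0 + 36.2) = 14.79 kΩ.
V_out = 42.7 × 14.79 / (5.96 + 14.79) = 42.7 × 14.79/20.75 = 30.4 V.

V_out ≈ 30.4 V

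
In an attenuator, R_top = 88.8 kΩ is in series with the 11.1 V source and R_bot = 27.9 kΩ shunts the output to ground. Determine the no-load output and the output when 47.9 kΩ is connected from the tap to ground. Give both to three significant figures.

Open-circuit: V = 11.1 × 27.9/(88.8 + 27.9) = 2.65 V.
With the load, R_bot becomes R_bot‖R_L = 17.63 kΩ, so V = 11.1 × 17.63/106.4 = 1.84 V.

Unloaded: 2.65 V; loaded: 1.84 V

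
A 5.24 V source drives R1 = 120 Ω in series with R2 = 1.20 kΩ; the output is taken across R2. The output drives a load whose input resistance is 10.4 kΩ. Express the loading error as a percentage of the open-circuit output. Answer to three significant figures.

The divider's output (Thévenin) resistance is R1‖R2 = 109.1 Ω.
Fractional drop under load = R_th/(R_th + R_L) = 109.1 / (109.1 + 10400) = 0.01038.
So the output falls by 1.04 %.

1.04 %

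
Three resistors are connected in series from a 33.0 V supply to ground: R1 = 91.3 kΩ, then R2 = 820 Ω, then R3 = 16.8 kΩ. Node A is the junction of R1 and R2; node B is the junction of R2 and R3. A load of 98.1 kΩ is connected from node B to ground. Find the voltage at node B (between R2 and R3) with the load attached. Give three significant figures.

V ≈ 4.45 V

At node B, R3 is in parallel with the load: R3‖R_L = 14340 Ω.
Below node A the resistance is R2 + (R3‖R_L) = 15160 Ω, so V_A = 33.0 × 15160/106500 = 4.700 V.
Then V_B = V_A × (R3‖R_L)/(R2 + R3‖R_L) = 4.700 × 14340/15160 = 4.45 V.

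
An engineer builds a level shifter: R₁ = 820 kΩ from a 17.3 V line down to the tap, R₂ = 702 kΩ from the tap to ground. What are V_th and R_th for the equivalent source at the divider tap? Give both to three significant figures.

V_th = 7.98 V, R_th = 378 kΩ

V_th is the open-circuit tap voltage: 17.3 × 702/(820 + 702) = 7.98 V.
With the supply zeroed, R₁ and R₂ appear in parallel from the tap: R_th = R₁‖R₂ = (820 × 702)/1522 = 378 kΩ.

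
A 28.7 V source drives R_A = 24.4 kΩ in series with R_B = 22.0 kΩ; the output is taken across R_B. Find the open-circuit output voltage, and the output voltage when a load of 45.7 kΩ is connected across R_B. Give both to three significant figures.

Open-circuit: V = 28.7 × 22.0/(24.4 + 22.0) = 13.6 V.
With the load, R_B becomes R_B‖R_L = 14.85 kΩ, so V = 28.7 × 14.85/39.25 = 10.9 V.

Unloaded: 13.6 V; loaded: 10.9 V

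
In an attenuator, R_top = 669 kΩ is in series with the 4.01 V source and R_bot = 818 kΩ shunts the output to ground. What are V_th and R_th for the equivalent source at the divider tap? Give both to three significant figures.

V_th is the open-circuit tap voltage: 4.01 × 818/(669 + 818) = 2.21 V.
With the supply zeroed, R_top and R_bot appear in parallel from the tap: R_th = R_top‖R_bot = (669 × 818)/1487 = 368 kΩ.

V_th = 2.21 V, R_th = 368 kΩ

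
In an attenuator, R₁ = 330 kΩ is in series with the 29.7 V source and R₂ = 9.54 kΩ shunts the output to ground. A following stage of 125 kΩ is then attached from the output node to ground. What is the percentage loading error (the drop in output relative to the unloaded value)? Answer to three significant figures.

6.91 %

The divider's output (Thévenin) resistance is R₁‖R₂ = 9.272 kΩ.
Fractional drop under load = R_th/(R_th + R_L) = 9.272 / (9.272 + 125) = 0.06905.
So the output falls by 6.91 %.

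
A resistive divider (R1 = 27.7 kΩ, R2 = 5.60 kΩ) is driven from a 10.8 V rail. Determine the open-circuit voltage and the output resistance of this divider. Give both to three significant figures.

V_th = 1.82 V, R_th = 4.66 kΩ

V_th is the open-circuit tap voltage: 10.8 × 5.60/(27.7 + 5.60) = 1.82 V.
With the supply zeroed, R1 and R2 appear in parallel from the tap: R_th = R1‖R2 = (27.7 × 5.60)/33.30 = 4.66 kΩ.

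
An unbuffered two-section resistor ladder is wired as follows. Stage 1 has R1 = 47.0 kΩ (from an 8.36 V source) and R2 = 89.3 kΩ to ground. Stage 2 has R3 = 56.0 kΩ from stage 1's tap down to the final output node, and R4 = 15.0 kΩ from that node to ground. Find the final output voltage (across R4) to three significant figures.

V_out ≈ 0.807 V

Stage 2 presents R3+R4 = 71.00 kΩ as a load on stage 1's tap.
Stage 1's lower leg becomes R2‖(R3+R4) = 39.55 kΩ, so V_mid = 8.36 × 39.55/86.55 = 3.820 V.
Stage 2 is itself unloaded: V_out = V_mid × R4/(R3+R4) = 3.820 × 15.0/71.00 = 0.807 V.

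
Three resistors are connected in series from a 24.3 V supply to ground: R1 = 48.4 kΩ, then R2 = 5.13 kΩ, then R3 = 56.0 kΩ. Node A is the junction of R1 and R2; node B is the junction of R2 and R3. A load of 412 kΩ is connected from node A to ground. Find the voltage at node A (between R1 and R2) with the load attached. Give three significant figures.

V ≈ 12.7 V

Below node A the series string R2+R3 = 61.13 kΩ sits in parallel with the 412 kΩ load: 53.23 kΩ.
V_A = 24.3 × 53.23/(48.4 + 53.23) = 12.7 V.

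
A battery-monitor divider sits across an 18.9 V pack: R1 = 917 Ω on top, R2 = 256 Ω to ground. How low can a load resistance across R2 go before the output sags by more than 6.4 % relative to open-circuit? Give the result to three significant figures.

Output resistance R_th = R1‖R2 = (917 × 256)/1173 = 200.1 Ω.
The fractional drop is R_th/(R_th + R_L); requiring this ≤ 0.0640 gives R_L ≥ R_th(1/0.0640 − 1) = 200.1 × 14.62 = 2.93 kΩ.

R_L(min) ≈ 2.93 kΩ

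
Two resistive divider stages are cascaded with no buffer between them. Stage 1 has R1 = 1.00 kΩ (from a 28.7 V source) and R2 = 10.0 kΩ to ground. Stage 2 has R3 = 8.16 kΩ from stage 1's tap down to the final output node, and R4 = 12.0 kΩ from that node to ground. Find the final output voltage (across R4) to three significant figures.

Stage 2 presents R3+R4 = 20.16 kΩ as a load on stage 1's tap.
Stage 1's lower leg becomes R2‖(R3+R4) = 6.684 kΩ, so V_mid = 28.7 × 6.684/7.684 = 24.97 V.
Stage 2 is itself unloaded: V_out = V_mid × R4/(R3+R4) = 24.97 × 12.0/20.16 = 14.9 V.

V_out ≈ 14.9 V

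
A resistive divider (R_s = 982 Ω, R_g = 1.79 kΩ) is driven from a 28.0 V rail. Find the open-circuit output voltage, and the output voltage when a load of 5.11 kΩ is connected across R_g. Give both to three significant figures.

Unloaded: 18.1 V; loaded: 16.1 V

Open-circuit: V = 28.0 × 1790/(982 + 1790) = 18.1 V.
With the load, R_g becomes R_g‖R_L = 1326 Ω, so V = 28.0 × 1326/2308 = 16.1 V.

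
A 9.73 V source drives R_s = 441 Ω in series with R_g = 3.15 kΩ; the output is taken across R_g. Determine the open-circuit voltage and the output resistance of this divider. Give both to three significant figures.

V_th is the open-circuit tap voltage: 9.73 × 3150/(441 + 3150) = 8.54 V.
With the supply zeroed, R_s and R_g appear in parallel from the tap: R_th = R_s‖R_g = (441 × 3150)/3591 = 387 Ω.

V_th = 8.54 V, R_th = 387 Ω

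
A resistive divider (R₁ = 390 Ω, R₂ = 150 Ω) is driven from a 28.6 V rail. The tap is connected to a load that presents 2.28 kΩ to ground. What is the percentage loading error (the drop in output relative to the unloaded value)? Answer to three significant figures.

The divider's output (Thévenin) resistance is R₁‖R₂ = 108.3 Ω.
Fractional drop under load = R_th/(R_th + R_L) = 108.3 / (108.3 + 2280) = 0.04536.
So the output falls by 4.54 %.

4.54 %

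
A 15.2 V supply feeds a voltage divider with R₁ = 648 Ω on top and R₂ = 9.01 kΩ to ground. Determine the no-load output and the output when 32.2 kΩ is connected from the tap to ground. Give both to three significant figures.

Open-circuit: V = 15.2 × 9010/(648 + 9010) = 14.2 V.
With the load, R₂ becomes R₂‖R_L = 7040 Ω, so V = 15.2 × 7040/7688 = 13.9 V.

Unloaded: 14.2 V; loaded: 13.9 V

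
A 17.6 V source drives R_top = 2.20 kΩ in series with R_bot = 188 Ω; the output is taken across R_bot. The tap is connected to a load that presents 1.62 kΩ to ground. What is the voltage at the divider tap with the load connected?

The load sits in parallel with R_bot: R_bot‖R_L = (188 × 1620) / (188 + 1620) = 168.5 Ω.
V_out = 17.6 × 168.5 / (2200 + 168.5) = 17.6 × 168.5/2368 = 1.25 V.
(Unloaded it would have been 1.39 V.)

V_out ≈ 1.25 V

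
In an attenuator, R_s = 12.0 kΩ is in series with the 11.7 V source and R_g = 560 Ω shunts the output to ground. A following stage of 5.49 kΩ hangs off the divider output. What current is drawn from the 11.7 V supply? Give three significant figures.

I ≈ 0.935 mA

R_g‖R_L = 508.2 Ω, so the source sees R_s + R_g‖R_L = 12510 Ω.
I = 11.7 V / 12510 Ω = 0.935 mA.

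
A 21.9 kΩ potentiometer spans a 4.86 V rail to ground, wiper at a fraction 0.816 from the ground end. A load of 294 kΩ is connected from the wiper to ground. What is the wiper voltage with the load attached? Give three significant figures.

The wiper splits the pot into (1−α)R = 4.030 kΩ above and αR = 17.87 kΩ below.
Lower section ‖ load = 16.85 kΩ.
V_wiper = 4.86 × 16.85/(4.030 + 16.85) = 3.92 V.

V ≈ 3.92 V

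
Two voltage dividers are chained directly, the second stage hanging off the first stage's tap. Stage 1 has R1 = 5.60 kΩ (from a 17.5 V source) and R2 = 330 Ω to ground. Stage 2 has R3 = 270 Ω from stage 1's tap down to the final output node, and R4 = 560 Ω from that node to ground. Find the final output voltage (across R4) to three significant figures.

V_out ≈ 0.478 V

Stage 2 presents R3+R4 = 830.0 Ω as a load on stage 1's tap.
Stage 1's lower leg becomes R2‖(R3+R4) = 236.1 Ω, so V_mid = 17.5 × 236.1/5836 = 0.7080 V.
Stage 2 is itself unloaded: V_out = V_mid × R4/(R3+R4) = 0.7080 × 560/830.0 = 0.478 V.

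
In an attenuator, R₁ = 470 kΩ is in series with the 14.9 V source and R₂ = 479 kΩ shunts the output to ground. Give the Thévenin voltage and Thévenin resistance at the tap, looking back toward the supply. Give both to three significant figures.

V_th is the open-circuit tap voltage: 14.9 × 479/(470 + 479) = 7.52 V.
With the supply zeroed, R₁ and R₂ appear in parallel from the tap: R_th = R₁‖R₂ = (470 × 479)/949.0 = 237 kΩ.

V_th = 7.52 V, R_th = 237 kΩ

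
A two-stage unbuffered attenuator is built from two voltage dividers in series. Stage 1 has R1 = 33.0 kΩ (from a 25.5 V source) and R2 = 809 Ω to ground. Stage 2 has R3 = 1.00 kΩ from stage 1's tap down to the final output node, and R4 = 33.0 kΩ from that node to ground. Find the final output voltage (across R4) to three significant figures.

V_out ≈ 0.579 V

Stage 2 presents R3+R4 = 34000 Ω as a load on stage 1's tap.
Stage 1's lower leg becomes R2‖(R3+R4) = 790.2 Ω, so V_mid = 25.5 × 790.2/33790 = 0.5963 V.
Stage 2 is itself unloaded: V_out = V_mid × R4/(R3+R4) = 0.5963 × 33000/34000 = 0.579 V.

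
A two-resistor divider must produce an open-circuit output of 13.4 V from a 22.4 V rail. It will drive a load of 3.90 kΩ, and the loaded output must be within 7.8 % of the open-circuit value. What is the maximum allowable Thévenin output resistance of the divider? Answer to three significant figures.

Loading drop = R_th/(R_th + R_L) ≤ 0.0780, so R_th ≤ R_L · ε/(1−ε) = 3.90 kΩ × 0.0780/0.9220 = 330 Ω.
(Any R1, R2 with R2/(R1+R2) = 0.598 and R1‖R2 ≤ 330 Ω will meet the spec.)

R_th ≤ 330 Ω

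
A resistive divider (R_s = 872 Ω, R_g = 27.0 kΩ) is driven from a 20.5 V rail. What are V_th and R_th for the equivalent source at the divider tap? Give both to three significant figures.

V_th = 19.9 V, R_th = 845 Ω

V_th is the open-circuit tap voltage: 20.5 × 27000/(872 + 27000) = 19.9 V.
With the supply zeroed, R_s and R_g appear in parallel from the tap: R_th = R_s‖R_g = (872 × 27000)/27870 = 845 Ω.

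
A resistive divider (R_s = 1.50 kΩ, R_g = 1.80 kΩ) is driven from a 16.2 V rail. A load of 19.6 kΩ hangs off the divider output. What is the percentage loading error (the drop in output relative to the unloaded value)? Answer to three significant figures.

4.01 %

The divider's output (Thévenin) resistance is R_s‖R_g = 0.8182 kΩ.
Fractional drop under load = R_th/(R_th + R_L) = 0.8182 / (0.8182 + 19.6) = 0.04007.
So the output falls by 4.01 %.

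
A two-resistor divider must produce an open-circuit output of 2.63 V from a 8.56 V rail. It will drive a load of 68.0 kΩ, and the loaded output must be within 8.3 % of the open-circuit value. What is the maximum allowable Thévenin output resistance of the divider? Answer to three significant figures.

R_th ≤ 6.15 kΩ

Loading drop = R_th/(R_th + R_L) ≤ 0.0830, so R_th ≤ R_L · ε/(1−ε) = 68.0 kΩ × 0.0830/0.9170 = 6.15 kΩ.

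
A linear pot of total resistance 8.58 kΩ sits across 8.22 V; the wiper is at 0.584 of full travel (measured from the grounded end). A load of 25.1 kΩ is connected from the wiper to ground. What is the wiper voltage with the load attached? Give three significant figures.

V ≈ 4.43 V

The wiper splits the pot into (1−α)R = 3.569 kΩ above and αR = 5.011 kΩ below.
Lower section ‖ load = 4.177 kΩ.
V_wiper = 8.22 × 4.177/(3.569 + 4.177) = 4.43 V.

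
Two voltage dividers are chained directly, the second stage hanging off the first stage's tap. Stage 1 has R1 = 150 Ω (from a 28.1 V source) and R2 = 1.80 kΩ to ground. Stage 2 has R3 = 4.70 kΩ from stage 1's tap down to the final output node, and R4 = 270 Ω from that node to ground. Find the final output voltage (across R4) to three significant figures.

Stage 2 presents R3+R4 = 4970 Ω as a load on stage 1's tap.
Stage 1's lower leg becomes R2‖(R3+R4) = 1321 Ω, so V_mid = 28.1 × 1321/1471 = 25.24 V.
Stage 2 is itself unloaded: V_out = V_mid × R4/(R3+R4) = 25.24 × 270/4970 = 1.37 V.

V_out ≈ 1.37 V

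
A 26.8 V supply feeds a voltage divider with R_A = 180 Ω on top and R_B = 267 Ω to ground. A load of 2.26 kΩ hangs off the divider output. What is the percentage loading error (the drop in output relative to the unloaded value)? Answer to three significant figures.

The divider's output (Thévenin) resistance is R_A‖R_B = 107.5 Ω.
Fractional drop under load = R_th/(R_th + R_L) = 107.5 / (107.5 + 2260) = 0.04541.
So the output falls by 4.54 %.

4.54 %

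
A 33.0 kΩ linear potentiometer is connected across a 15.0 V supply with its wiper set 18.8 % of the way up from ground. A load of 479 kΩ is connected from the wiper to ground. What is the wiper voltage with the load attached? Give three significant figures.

The wiper splits the pot into (1−α)R = 26.80 kΩ above and αR = 6.204 kΩ below.
Lower section ‖ load = 6.125 kΩ.
V_wiper = 15.0 × 6.125/(26.80 + 6.125) = 2.79 V.

V ≈ 2.79 V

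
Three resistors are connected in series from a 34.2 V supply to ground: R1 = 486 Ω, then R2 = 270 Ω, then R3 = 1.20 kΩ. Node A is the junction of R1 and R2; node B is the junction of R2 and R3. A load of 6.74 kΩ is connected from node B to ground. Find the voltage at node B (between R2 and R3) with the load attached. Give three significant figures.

At node B, R3 is in parallel with the load: R3‖R_L = 1019 Ω.
Below node A the resistance is R2 + (R3‖R_L) = 1289 Ω, so V_A = 34.2 × 1289/1775 = 24.83 V.
Then V_B = V_A × (R3‖R_L)/(R2 + R3‖R_L) = 24.83 × 1019/1289 = 19.6 V.

V ≈ 19.6 V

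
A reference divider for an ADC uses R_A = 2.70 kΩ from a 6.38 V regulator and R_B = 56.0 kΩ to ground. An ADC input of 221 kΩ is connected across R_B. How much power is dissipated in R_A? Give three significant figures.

P ≈ 0.0490 mW

Total resistance from the source is R_A + (R_B‖R_L) = 47.38 kΩ, so I = 6.38/47.38 kΩ = 0.1347 mA.
P = I²·R_A = (0.1347 mA)² × 2.70 kΩ = 0.0490 mW.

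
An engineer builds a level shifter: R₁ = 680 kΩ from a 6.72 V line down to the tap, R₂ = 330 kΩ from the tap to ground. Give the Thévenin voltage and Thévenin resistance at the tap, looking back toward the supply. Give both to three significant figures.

V_th is the open-circuit tap voltage: 6.72 × 330/(680 + 330) = 2.20 V.
With the supply zeroed, R₁ and R₂ appear in parallel from the tap: R_th = R₁‖R₂ = (680 × 330)/1010 = 222 kΩ.

V_th = 2.20 V, R_th = 222 kΩ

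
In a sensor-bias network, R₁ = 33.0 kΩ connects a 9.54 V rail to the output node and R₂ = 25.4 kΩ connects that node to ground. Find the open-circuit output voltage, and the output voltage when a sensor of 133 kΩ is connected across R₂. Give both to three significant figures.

Open-circuit: V = 9.54 × 25.4/(33.0 + 25.4) = 4.15 V.
With the load, R₂ becomes R₂‖R_L = 21.33 kΩ, so V = 9.54 × 21.33/54.33 = 3.75 V.

Unloaded: 4.15 V; loaded: 3.75 V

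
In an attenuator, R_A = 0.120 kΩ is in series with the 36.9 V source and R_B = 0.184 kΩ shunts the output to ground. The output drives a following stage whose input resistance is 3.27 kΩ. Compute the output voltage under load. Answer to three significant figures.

V_out ≈ 21.8 V

The load sits in parallel with R_B: R_B‖R_L = (184 × 3270) / (184 + 3270) = 174.2 Ω.
V_out = 36.9 × 174.2 / (120 + 174.2) = 36.9 × 174.2/294.2 = 21.8 V.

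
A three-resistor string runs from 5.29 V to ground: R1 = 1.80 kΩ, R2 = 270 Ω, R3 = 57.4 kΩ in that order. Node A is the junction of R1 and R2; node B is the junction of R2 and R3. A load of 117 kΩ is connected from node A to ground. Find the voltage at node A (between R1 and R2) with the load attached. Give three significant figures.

V ≈ 5.05 V

Below node A the series string R2+R3 = 57670 Ω sits in parallel with the 117000 Ω load: 38630 Ω.
V_A = 5.29 × 38630/(1800 + 38630) = 5.05 V.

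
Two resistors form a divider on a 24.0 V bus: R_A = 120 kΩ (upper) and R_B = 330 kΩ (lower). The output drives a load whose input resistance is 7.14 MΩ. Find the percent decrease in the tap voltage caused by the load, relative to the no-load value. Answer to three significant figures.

1.22 %

The divider's output (Thévenin) resistance is R_A‖R_B = 88.00 kΩ.
Fractional drop under load = R_th/(R_th + R_L) = 88.00 / (88.00 + 7140) = 0.01217.
So the output falls by 1.22 %.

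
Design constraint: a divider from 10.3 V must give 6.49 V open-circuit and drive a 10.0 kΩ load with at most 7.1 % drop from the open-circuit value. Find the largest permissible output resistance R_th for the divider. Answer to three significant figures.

R_th ≤ 764 Ω

Loading drop = R_th/(R_th + R_L) ≤ 0.0710, so R_th ≤ R_L · ε/(1−ε) = 10.0 kΩ × 0.0710/0.9290 = 764 Ω.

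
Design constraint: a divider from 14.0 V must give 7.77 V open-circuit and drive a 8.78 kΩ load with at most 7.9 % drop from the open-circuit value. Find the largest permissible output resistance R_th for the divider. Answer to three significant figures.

R_th ≤ 753 Ω

Loading drop = R_th/(R_th + R_L) ≤ 0.0790, so R_th ≤ R_L · ε/(1−ε) = 8.78 kΩ × 0.0790/0.9210 = 753 Ω.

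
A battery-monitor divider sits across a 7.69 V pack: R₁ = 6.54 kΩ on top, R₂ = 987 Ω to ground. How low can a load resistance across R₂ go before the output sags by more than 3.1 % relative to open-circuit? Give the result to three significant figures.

R_L(min) ≈ 26.8 kΩ

Output resistance R_th = R₁‖R₂ = (6540 × 987)/7527 = 857.6 Ω.
The fractional drop is R_th/(R_th + R_L); requiring this ≤ 0.0310 gives R_L ≥ R_th(1/0.0310 − 1) = 857.6 × 31.26 = 26.8 kΩ.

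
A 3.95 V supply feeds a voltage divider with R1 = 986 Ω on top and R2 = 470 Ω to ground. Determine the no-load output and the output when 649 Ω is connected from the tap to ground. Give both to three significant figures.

Open-circuit: V = 3.95 × 470/(986 + 470) = 1.28 V.
With the load, R2 becomes R2‖R_L = 272.6 Ω, so V = 3.95 × 272.6/1259 = 0.856 V.

Unloaded: 1.28 V; loaded: 0.856 V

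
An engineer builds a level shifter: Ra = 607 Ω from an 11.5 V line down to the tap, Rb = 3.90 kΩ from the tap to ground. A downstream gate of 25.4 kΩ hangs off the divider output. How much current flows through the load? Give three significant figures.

I_L ≈ 0.384 mA

Rb‖R_L = 3381 Ω; V_out = 11.5 × 3381/3988 = 9.750 V.
I_L = V_out / R_L = 9.750 / 25.4 kΩ = 0.384 mA.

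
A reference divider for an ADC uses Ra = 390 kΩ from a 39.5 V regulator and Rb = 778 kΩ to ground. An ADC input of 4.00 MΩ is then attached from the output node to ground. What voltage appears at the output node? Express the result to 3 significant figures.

V_out ≈ 24.7 V

The load sits in parallel with Rb: Rb‖R_L = (778 × 4000) / (778 + 4000) = 651.3 kΩ.
V_out = 39.5 × 651.3 / (390 + 651.3) = 39.5 × 651.3/1041 = 24.7 V.
(Unloaded it would have been 26.3 V.)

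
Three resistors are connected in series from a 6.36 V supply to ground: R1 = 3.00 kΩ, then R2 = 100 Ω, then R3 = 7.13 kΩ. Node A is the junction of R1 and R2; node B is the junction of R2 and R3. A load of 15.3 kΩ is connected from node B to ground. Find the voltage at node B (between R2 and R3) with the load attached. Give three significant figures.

At node B, R3 is in parallel with the load: R3‖R_L = 4864 Ω.
Below node A the resistance is R2 + (R3‖R_L) = 4964 Ω, so V_A = 6.36 × 4964/7964 = 3.964 V.
Then V_B = V_A × (R3‖R_L)/(R2 + R3‖R_L) = 3.964 × 4864/4964 = 3.88 V.

V ≈ 3.88 V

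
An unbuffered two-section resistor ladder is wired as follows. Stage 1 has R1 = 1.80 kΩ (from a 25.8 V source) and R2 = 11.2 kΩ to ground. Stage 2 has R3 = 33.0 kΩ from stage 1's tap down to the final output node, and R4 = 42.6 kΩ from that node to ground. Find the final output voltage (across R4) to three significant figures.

V_out ≈ 12.3 V

Stage 2 presents R3+R4 = 75.60 kΩ as a load on stage 1's tap.
Stage 1's lower leg becomes R2‖(R3+R4) = 9.755 kΩ, so V_mid = 25.8 × 9.755/11.55 = 21.78 V.
Stage 2 is itself unloaded: V_out = V_mid × R4/(R3+R4) = 21.78 × 42.6/75.60 = 12.3 V.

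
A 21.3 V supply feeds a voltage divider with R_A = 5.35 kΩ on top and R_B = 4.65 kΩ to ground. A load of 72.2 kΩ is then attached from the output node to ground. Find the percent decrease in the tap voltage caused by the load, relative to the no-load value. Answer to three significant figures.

3.33 %

The divider's output (Thévenin) resistance is R_A‖R_B = 2.488 kΩ.
Fractional drop under load = R_th/(R_th + R_L) = 2.488 / (2.488 + 72.2) = 0.03331.
So the output falls by 3.33 %.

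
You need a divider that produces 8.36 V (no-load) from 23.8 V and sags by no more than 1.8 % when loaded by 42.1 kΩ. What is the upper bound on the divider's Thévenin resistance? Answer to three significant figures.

R_th ≤ 772 Ω

Loading drop = R_th/(R_th + R_L) ≤ 0.0180, so R_th ≤ R_L · ε/(1−ε) = 42.1 kΩ × 0.0180/0.9820 = 772 Ω.
(Any R1, R2 with R2/(R1+R2) = 0.351 and R1‖R2 ≤ 772 Ω will meet the spec.)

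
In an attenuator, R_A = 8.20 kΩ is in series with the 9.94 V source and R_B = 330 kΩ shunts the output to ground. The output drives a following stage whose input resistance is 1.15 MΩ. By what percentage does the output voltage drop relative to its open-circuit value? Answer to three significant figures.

0.691 %

The divider's output (Thévenin) resistance is R_A‖R_B = 8.001 kΩ.
Fractional drop under load = R_th/(R_th + R_L) = 8.001 / (8.001 + 1150) = 0.006909.
So the output falls by 0.691 %.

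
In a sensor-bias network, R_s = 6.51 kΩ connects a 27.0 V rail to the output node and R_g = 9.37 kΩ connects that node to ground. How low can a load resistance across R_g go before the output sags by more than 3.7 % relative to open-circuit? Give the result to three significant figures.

R_L(min) ≈ 100 kΩ

Output resistance R_th = R_s‖R_g = (6.51 × 9.37)/15.88 = 3.841 kΩ.
The fractional drop is R_th/(R_th + R_L); requiring this ≤ 0.0370 gives R_L ≥ R_th(1/0.0370 − 1) = 3.841 × 26.03 = 100 kΩ.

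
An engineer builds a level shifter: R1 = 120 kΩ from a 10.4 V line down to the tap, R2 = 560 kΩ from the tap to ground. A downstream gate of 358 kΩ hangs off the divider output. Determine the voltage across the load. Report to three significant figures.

The load sits in parallel with R2: R2‖R_L = (560 × 358) / (560 + 358) = 218.4 kΩ.
V_out = 10.4 × 218.4 / (120 + 218.4) = 10.4 × 218.4/338.4 = 6.71 V.

V_out ≈ 6.71 V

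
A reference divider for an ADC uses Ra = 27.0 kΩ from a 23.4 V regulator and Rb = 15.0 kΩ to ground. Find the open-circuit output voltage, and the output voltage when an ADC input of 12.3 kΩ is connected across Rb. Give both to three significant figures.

Open-circuit: V = 23.4 × 15.0/(27.0 + 15.0) = 8.36 V.
With the load, Rb becomes Rb‖R_L = 6.758 kΩ, so V = 23.4 × 6.758/33.76 = 4.68 V.

Unloaded: 8.36 V; loaded: 4.68 V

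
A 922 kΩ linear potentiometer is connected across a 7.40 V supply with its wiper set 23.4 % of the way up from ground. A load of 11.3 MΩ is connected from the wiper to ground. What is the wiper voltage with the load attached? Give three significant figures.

V ≈ 1.71 V

The wiper splits the pot into (1−α)R = 706.3 kΩ above and αR = 215.7 kΩ below.
Lower section ‖ load = 211.7 kΩ.
V_wiper = 7.40 × 211.7/(706.3 + 211.7) = 1.71 V.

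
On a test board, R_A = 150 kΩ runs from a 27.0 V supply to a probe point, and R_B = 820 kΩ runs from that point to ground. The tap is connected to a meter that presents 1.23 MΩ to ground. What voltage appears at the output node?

The load sits in parallel with R_B: R_B‖R_L = (820 × 1230) / (820 + 1230) = 492.0 kΩ.
V_out = 27.0 × 492.0 / (150 + 492.0) = 27.0 × 492.0/642.0 = 20.7 V.

V_out ≈ 20.7 V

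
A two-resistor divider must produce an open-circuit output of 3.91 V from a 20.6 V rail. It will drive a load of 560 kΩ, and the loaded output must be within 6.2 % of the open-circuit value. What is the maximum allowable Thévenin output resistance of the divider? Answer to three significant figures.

Loading drop = R_th/(R_th + R_L) ≤ 0.0620, so R_th ≤ R_L · ε/(1−ε) = 560 kΩ × 0.0620/0.9380 = 37.0 kΩ.

R_th ≤ 37.0 kΩ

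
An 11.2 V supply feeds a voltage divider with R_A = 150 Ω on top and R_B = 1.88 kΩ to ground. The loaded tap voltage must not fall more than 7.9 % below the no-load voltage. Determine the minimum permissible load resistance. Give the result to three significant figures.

R_L(min) ≈ 1.62 kΩ

Output resistance R_th = R_A‖R_B = (150 × 1880)/2030 = 138.9 Ω.
The fractional drop is R_th/(R_th + R_L); requiring this ≤ 0.0790 gives R_L ≥ R_th(1/0.0790 − 1) = 138.9 × 11.66 = 1.62 kΩ.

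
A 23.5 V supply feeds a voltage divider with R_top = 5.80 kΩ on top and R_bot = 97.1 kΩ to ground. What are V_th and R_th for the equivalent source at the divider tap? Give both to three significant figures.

V_th is the open-circuit tap voltage: 23.5 × 97.1/(5.80 + 97.1) = 22.2 V.
With the supply zeroed, R_top and R_bot appear in parallel from the tap: R_th = R_top‖R_bot = (5.80 × 97.1)/102.9 = 5.47 kΩ.

V_th = 22.2 V, R_th = 5.47 kΩ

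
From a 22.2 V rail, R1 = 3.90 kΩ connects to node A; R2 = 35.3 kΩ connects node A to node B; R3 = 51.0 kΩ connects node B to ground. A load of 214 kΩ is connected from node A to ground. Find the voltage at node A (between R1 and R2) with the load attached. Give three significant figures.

V ≈ 20.9 V

Below node A the series string R2+R3 = 86.30 kΩ sits in parallel with the 214 kΩ load: 61.50 kΩ.
V_A = 22.2 × 61.50/(3.90 + 61.50) = 20.9 V.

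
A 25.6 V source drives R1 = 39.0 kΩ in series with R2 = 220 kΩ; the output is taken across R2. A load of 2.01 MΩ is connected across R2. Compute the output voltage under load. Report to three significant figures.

V_out ≈ 21.4 V

The load sits in parallel with R2: R2‖R_L = (220 × 2010) / (220 + 2010) = 198.3 kΩ.
V_out = 25.6 × 198.3 / (39.0 + 198.3) = 25.6 × 198.3/237.3 = 21.4 V.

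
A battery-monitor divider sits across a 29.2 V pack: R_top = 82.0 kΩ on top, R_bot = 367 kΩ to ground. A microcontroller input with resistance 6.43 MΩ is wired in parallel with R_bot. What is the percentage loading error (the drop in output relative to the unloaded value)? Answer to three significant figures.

The divider's output (Thévenin) resistance is R_top‖R_bot = 67.02 kΩ.
Fractional drop under load = R_th/(R_th + R_L) = 67.02 / (67.02 + 6430) = 0.01032.
So the output falls by 1.03 %.

1.03 %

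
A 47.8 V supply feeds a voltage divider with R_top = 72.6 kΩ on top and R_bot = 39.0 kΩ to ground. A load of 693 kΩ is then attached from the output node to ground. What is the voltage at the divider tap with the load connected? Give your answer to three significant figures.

V_out ≈ 16.1 V

The load sits in parallel with R_bot: R_bot‖R_L = (39.0 × 693) / (39.0 + 693) = 36.92 kΩ.
V_out = 47.8 × 36.92 / (72.6 + 36.92) = 47.8 × 36.92/109.5 = 16.1 V.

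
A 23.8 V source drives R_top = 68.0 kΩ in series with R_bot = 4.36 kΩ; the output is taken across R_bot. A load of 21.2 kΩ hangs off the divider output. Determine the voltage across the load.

V_out ≈ 1.20 V

The load sits in parallel with R_bot: R_bot‖R_L = (4.36 × 21.2) / (4.36 + 21.2) = 3.616 kΩ.
V_out = 23.8 × 3.616 / (68.0 + 3.616) = 23.8 × 3.616/71.62 = 1.20 V.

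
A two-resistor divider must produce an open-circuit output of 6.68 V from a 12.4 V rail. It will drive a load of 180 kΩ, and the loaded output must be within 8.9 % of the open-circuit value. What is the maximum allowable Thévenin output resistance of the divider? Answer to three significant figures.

Loading drop = R_th/(R_th + R_L) ≤ 0.0890, so R_th ≤ R_L · ε/(1−ε) = 180 kΩ × 0.0890/0.9110 = 17.6 kΩ.
(Any R1, R2 with R2/(R1+R2) = 0.539 and R1‖R2 ≤ 17.6 kΩ will meet the spec.)

R_th ≤ 17.6 kΩ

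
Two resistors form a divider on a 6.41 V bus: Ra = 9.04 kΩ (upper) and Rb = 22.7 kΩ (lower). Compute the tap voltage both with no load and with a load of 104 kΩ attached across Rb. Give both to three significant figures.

Open-circuit: V = 6.41 × 22.7/(9.04 + 22.7) = 4.58 V.
With the load, Rb becomes Rb‖R_L = 18.63 kΩ, so V = 6.41 × 18.63/27.67 = 4.32 V.

Unloaded: 4.58 V; loaded: 4.32 V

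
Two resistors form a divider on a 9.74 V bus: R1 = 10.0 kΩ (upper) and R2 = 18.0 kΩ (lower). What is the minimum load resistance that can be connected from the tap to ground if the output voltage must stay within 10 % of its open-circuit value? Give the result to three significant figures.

Output resistance R_th = R1‖R2 = (10.0 × 18.0)/28.00 = 6.429 kΩ.
The fractional drop is R_th/(R_th + R_L); requiring this ≤ 0.100 gives R_L ≥ R_th(1/0.100 − 1) = 6.429 × 9.000 = 57.9 kΩ.

R_L(min) ≈ 57.9 kΩ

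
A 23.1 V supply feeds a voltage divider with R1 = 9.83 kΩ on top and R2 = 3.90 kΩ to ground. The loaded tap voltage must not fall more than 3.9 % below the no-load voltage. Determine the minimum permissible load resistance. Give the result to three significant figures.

R_L(min) ≈ 68.8 kΩ

Output resistance R_th = R1‖R2 = (9.83 × 3.90)/13.73 = 2.792 kΩ.
The fractional drop is R_th/(R_th + R_L); requiring this ≤ 0.0390 gives R_L ≥ R_th(1/0.0390 − 1) = 2.792 × 24.64 = 68.8 kΩ.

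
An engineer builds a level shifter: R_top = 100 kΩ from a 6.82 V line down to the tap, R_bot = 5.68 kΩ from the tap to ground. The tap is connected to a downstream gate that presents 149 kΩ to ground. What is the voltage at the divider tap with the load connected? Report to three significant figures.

V_out ≈ 0.354 V

The load sits in parallel with R_bot: R_bot‖R_L = (5.68 × 149) / (5.68 + 149) = 5.471 kΩ.
V_out = 6.82 × 5.471 / (100 + 5.471) = 6.82 × 5.471/105.5 = 0.354 V.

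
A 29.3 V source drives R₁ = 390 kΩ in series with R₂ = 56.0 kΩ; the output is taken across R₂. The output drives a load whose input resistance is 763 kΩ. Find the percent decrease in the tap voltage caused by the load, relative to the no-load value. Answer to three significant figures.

The divider's output (Thévenin) resistance is R₁‖R₂ = 48.97 kΩ.
Fractional drop under load = R_th/(R_th + R_L) = 48.97 / (48.97 + 763) = 0.06031.
So the output falls by 6.03 %.

6.03 %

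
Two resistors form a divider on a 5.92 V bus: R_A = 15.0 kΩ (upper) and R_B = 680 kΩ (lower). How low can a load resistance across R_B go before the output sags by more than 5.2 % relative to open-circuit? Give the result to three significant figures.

Output resistance R_th = R_A‖R_B = (15.0 × 680)/695.0 = 14.68 kΩ.
The fractional drop is R_th/(R_th + R_L); requiring this ≤ 0.0520 gives R_L ≥ R_th(1/0.0520 − 1) = 14.68 × 18.23 = 268 kΩ.

R_L(min) ≈ 268 kΩ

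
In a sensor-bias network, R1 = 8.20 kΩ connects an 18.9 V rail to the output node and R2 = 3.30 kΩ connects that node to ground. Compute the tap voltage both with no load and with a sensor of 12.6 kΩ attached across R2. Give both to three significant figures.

Unloaded: 5.42 V; loaded: 4.57 V

Open-circuit: V = 18.9 × 3.30/(8.20 + 3.30) = 5.42 V.
With the load, R2 becomes R2‖R_L = 2.615 kΩ, so V = 18.9 × 2.615/10.82 = 4.57 V.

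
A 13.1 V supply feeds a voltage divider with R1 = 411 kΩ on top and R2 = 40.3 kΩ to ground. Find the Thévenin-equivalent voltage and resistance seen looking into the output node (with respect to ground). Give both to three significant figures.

V_th = 1.17 V, R_th = 36.7 kΩ

V_th is the open-circuit tap voltage: 13.1 × 40.3/(411 + 40.3) = 1.17 V.
With the supply zeroed, R1 and R2 appear in parallel from the tap: R_th = R1‖R2 = (411 × 40.3)/451.3 = 36.7 kΩ.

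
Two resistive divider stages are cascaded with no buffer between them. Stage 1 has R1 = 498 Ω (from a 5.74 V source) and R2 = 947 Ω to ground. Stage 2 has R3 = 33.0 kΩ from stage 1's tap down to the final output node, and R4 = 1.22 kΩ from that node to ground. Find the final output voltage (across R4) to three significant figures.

Stage 2 presents R3+R4 = 34220 Ω as a load on stage 1's tap.
Stage 1's lower leg becomes R2‖(R3+R4) = 921.5 Ω, so V_mid = 5.74 × 921.5/1419 = 3.726 V.
Stage 2 is itself unloaded: V_out = V_mid × R4/(R3+R4) = 3.726 × 1220/34220 = 0.133 V.

V_out ≈ 0.133 V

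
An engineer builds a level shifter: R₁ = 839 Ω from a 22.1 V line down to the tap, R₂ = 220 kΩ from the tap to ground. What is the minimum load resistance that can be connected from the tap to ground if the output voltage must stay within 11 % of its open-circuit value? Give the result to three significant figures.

R_L(min) ≈ 6.76 kΩ

Output resistance R_th = R₁‖R₂ = (839 × 220000)/220800 = 835.8 Ω.
The fractional drop is R_th/(R_th + R_L); requiring this ≤ 0.110 gives R_L ≥ R_th(1/0.110 − 1) = 835.8 × 8.091 = 6.76 kΩ.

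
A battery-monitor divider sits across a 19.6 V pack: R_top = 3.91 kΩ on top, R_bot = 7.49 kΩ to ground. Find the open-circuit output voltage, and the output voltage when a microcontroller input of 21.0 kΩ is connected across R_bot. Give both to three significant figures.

Open-circuit: V = 19.6 × 7.49/(3.91 + 7.49) = 12.9 V.
With the load, R_bot becomes R_bot‖R_L = 5.521 kΩ, so V = 19.6 × 5.521/9.431 = 11.5 V.

Unloaded: 12.9 V; loaded: 11.5 V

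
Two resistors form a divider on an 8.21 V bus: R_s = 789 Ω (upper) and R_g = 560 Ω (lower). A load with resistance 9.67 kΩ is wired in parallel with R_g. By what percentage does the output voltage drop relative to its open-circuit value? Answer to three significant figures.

3.28 %

The divider's output (Thévenin) resistance is R_s‖R_g = 327.5 Ω.
Fractional drop under load = R_th/(R_th + R_L) = 327.5 / (327.5 + 9670) = 0.03276.
So the output falls by 3.28 %.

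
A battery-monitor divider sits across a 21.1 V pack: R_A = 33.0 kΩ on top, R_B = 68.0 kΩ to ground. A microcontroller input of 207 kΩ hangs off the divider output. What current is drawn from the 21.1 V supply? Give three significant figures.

R_B‖R_L = 51.19 kΩ, so the source sees R_A + R_B‖R_L = 84.19 kΩ.
I = 21.1 V / 84.19 kΩ = 0.251 mA.

I ≈ 0.251 mA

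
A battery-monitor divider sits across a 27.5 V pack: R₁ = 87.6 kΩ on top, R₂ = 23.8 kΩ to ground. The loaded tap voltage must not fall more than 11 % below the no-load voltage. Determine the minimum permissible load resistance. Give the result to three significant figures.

R_L(min) ≈ 151 kΩ

Output resistance R_th = R₁‖R₂ = (87.6 × 23.8)/111.4 = 18.72 kΩ.
The fractional drop is R_th/(R_th + R_L); requiring this ≤ 0.110 gives R_L ≥ R_th(1/0.110 − 1) = 18.72 × 8.091 = 151 kΩ.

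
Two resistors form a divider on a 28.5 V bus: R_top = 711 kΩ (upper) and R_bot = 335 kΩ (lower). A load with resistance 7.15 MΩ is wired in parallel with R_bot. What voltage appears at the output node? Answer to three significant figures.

V_out ≈ 8.85 V

The load sits in parallel with R_bot: R_bot‖R_L = (335 × 7150) / (335 + 7150) = 320.0 kΩ.
V_out = 28.5 × 320.0 / (711 + 320.0) = 28.5 × 320.0/1031 = 8.85 V.
(Unloaded it would have been 9.13 V.)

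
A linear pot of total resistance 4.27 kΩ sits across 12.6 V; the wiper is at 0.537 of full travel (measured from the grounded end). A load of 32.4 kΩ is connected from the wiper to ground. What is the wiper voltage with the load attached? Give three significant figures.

V ≈ 6.55 V

The wiper splits the pot into (1−α)R = 1.977 kΩ above and αR = 2.293 kΩ below.
Lower section ‖ load = 2.141 kΩ.
V_wiper = 12.6 × 2.141/(1.977 + 2.141) = 6.55 V.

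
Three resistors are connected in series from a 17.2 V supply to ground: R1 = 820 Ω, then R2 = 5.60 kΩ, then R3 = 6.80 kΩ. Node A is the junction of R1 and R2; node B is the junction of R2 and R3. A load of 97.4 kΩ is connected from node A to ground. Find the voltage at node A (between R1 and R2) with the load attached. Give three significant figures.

V ≈ 16.0 V

Below node A the series string R2+R3 = 12400 Ω sits in parallel with the 97400 Ω load: 11000 Ω.
V_A = 17.2 × 11000/(820 + 11000) = 16.0 V.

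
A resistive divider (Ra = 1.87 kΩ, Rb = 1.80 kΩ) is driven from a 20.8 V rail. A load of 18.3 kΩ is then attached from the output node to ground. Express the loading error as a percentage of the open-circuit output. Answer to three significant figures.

4.77 %

The divider's output (Thévenin) resistance is Ra‖Rb = 0.9172 kΩ.
Fractional drop under load = R_th/(R_th + R_L) = 0.9172 / (0.9172 + 18.3) = 0.04773.
So the output falls by 4.77 %.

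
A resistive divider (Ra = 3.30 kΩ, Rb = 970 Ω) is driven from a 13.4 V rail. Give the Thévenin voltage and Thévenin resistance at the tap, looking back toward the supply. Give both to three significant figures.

V_th = 3.04 V, R_th = 750 Ω

V_th is the open-circuit tap voltage: 13.4 × 970/(3300 + 970) = 3.04 V.
With the supply zeroed, Ra and Rb appear in parallel from the tap: R_th = Ra‖Rb = (3300 × 970)/4270 = 750 Ω.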